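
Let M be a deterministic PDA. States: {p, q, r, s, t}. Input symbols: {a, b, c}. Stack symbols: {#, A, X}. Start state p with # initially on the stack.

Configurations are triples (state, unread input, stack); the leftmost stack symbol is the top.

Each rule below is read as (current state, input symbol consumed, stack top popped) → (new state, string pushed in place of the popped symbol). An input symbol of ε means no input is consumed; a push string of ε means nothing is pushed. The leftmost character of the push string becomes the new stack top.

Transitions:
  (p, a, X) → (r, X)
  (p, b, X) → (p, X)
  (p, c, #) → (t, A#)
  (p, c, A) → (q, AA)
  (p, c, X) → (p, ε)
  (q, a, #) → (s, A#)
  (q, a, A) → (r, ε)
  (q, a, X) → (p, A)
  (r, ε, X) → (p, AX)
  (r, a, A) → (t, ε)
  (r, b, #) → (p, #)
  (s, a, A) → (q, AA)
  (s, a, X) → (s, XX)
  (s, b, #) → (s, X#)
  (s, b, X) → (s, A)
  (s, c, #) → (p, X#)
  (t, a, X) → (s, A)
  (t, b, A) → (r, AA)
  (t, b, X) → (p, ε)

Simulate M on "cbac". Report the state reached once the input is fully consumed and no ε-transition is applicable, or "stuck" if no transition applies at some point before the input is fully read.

(p, cbac, #) ⊢ (t, bac, A#) ⊢ (r, ac, AA#) ⊢ (t, c, A#)
No transition for (t, c, top A); M blocks with input c remaining.

stuck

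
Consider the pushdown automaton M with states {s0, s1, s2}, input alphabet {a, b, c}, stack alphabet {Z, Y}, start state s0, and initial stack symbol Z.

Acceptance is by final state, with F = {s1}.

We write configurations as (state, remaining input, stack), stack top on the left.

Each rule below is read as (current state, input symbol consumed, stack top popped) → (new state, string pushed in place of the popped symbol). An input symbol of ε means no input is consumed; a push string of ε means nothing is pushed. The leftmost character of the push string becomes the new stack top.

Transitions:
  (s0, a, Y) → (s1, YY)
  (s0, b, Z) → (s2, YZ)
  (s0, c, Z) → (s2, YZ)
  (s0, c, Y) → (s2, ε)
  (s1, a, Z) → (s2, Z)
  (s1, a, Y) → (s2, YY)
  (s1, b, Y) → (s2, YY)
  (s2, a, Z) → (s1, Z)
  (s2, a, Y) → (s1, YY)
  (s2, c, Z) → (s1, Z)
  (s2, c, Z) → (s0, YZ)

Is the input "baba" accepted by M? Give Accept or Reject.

Accept

One accepting computation: (s0, baba, Z) ⊢ (s2, aba, YZ) ⊢ (s1, ba, YYZ) ⊢ (s2, a, YYYZ) ⊢ (s1, ε, YYYYZ)
All input consumed and state s1 ∈ F.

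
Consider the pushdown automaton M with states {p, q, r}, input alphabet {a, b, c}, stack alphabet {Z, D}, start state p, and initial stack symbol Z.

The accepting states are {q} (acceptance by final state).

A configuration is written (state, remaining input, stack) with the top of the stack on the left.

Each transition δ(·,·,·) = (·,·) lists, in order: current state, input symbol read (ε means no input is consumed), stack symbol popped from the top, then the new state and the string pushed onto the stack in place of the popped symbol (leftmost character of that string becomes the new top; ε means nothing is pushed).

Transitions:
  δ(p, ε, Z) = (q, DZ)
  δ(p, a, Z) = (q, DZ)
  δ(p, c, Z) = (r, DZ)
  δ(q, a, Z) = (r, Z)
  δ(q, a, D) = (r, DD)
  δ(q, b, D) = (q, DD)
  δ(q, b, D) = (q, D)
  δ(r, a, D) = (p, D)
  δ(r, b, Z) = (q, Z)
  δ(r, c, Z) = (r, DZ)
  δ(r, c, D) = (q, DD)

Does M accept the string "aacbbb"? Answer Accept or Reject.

Accept

One accepting computation: (p, aacbbb, Z) ⊢ (q, acbbb, DZ) ⊢ (r, cbbb, DDZ) ⊢ (q, bbb, DDDZ) ⊢ (q, bb, DDDDZ) ⊢ (q, b, DDDDDZ) ⊢ (q, ε, DDDDDDZ)
All input consumed and state q ∈ F.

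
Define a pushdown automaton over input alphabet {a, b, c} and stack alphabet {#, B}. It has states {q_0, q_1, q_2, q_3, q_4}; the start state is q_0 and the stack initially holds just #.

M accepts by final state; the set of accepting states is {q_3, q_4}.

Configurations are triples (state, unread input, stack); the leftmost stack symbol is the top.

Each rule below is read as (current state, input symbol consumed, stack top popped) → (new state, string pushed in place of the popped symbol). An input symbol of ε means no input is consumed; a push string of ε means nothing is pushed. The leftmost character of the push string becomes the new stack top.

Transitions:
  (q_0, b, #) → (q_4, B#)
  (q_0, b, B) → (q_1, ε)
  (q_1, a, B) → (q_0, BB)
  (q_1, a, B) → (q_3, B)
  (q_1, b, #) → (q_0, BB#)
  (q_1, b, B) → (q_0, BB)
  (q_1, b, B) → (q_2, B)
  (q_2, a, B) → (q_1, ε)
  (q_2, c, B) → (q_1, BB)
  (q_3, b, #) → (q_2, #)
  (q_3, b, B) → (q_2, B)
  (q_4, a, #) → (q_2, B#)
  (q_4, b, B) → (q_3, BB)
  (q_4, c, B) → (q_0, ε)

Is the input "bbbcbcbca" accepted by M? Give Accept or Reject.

One accepting computation: (q_0, bbbcbcbca, #) ⊢ (q_4, bbcbcbca, B#) ⊢ (q_3, bcbcbca, BB#) ⊢ (q_2, cbcbca, BB#) ⊢ (q_1, bcbca, BBB#) ⊢ (q_2, cbca, BBB#) ⊢ (q_1, bca, BBBB#) ⊢ (q_2, ca, BBBB#) ⊢ (q_1, a, BBBBB#) ⊢ (q_3, ε, BBBBB#)
All input consumed and state q_3 ∈ F.

Accept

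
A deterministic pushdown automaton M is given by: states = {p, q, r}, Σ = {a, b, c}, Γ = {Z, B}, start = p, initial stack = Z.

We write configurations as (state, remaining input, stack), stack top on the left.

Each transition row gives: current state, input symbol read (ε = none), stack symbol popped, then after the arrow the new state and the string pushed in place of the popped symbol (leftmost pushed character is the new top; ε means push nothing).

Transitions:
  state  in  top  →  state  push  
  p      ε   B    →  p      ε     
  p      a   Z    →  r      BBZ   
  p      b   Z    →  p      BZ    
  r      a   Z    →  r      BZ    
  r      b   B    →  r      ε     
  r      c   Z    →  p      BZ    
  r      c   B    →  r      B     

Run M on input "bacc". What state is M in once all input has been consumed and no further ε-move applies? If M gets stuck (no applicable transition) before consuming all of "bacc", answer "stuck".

r

(p, bacc, Z)
  read b, top Z: go to p, push BZ → (p, acc, BZ)
  ε-move, top B: go to p, push ε → (p, acc, Z)
  read a, top Z: go to r, push BBZ → (r, cc, BBZ)
  read c, top B: go to r, push B → (r, c, BBZ)
  read c, top B: go to r, push B → (r, ε, BBZ)
All input consumed; M is in state r.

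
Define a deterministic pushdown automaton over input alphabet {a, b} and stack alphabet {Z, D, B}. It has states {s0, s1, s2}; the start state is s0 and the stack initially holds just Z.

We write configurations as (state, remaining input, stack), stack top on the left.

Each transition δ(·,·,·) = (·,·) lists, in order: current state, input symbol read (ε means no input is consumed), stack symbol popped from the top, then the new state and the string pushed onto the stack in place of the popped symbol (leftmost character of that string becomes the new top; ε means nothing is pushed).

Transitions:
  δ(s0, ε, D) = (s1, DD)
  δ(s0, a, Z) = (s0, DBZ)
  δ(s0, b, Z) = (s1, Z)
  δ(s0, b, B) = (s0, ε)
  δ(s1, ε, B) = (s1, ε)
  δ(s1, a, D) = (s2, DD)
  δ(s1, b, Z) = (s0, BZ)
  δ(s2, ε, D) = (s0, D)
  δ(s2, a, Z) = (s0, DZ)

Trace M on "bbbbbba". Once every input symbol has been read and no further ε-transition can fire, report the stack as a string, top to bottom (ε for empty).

DDBZ

(s0, bbbbbba, Z) ⊢ (s1, bbbbba, Z) ⊢ (s0, bbbba, BZ) ⊢ (s0, bbba, Z) ⊢ (s1, bba, Z) ⊢ (s0, ba, BZ) ⊢ (s0, a, Z) ⊢ (s0, ε, DBZ) ⊢ (s1, ε, DDBZ)
All input consumed in state s1 with stack DDBZ.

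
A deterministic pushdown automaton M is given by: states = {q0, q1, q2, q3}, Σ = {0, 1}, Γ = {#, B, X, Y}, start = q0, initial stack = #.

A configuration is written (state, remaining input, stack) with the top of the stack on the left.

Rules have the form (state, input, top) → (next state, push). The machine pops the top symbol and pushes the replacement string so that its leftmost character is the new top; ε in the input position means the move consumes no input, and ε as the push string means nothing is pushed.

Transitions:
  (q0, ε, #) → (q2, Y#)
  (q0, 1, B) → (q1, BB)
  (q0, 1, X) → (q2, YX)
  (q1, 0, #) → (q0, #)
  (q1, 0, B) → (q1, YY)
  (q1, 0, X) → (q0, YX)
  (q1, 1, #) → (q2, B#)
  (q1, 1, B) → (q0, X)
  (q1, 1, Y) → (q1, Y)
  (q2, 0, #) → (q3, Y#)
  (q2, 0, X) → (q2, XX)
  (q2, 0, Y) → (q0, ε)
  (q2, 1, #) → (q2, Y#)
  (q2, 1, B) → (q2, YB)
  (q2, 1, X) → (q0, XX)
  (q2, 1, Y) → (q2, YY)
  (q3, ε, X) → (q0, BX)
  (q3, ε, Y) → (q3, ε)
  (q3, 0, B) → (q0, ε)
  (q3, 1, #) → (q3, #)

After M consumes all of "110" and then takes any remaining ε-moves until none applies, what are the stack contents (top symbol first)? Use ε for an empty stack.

YY#

(q0, 110, #) ⊢ (q2, 110, Y#) ⊢ (q2, 10, YY#) ⊢ (q2, 0, YYY#) ⊢ (q0, ε, YY#)
All input consumed in state q0 with stack YY#.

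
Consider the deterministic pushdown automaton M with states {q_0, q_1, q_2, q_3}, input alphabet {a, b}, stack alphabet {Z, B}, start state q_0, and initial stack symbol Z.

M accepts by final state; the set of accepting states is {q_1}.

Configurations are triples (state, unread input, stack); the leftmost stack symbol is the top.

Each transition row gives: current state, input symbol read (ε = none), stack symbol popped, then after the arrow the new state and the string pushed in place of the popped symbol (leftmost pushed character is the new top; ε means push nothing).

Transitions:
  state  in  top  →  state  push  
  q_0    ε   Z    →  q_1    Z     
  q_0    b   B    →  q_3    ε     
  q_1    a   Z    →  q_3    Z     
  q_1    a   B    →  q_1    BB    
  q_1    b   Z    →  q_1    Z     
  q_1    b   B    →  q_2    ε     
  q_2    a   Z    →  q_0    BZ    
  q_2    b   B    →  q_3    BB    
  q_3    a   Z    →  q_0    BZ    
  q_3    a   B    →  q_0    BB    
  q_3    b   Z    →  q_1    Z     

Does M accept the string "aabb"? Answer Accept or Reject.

Accept

(q_0, aabb, Z)
  ε-move, top Z: go to q_1, push Z → (q_1, aabb, Z)
  read a, top Z: go to q_3, push Z → (q_3, abb, Z)
  read a, top Z: go to q_0, push BZ → (q_0, bb, BZ)
  read b, top B: go to q_3, push ε → (q_3, b, Z)
  read b, top Z: go to q_1, push Z → (q_1, ε, Z)
All input consumed; state q_1 ∈ F.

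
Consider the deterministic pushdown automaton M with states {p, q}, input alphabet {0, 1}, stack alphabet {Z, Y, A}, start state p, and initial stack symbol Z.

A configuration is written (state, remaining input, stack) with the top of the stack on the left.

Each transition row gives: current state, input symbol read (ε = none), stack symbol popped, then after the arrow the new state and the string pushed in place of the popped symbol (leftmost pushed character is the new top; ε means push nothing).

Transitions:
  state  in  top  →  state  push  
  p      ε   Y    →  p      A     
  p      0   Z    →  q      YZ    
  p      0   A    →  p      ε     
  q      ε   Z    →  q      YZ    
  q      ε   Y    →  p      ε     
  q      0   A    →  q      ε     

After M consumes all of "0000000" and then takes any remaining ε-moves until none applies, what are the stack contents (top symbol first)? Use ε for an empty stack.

(p, 0000000, Z)
  read 0, top Z: go to q, push YZ → (q, 000000, YZ)
  ε-move, top Y: go to p, push ε → (p, 000000, Z)
  read 0, top Z: go to q, push YZ → (q, 00000, YZ)
  ε-move, top Y: go to p, push ε → (p, 00000, Z)
  read 0, top Z: go to q, push YZ → (q, 0000, YZ)
  ε-move, top Y: go to p, push ε → (p, 0000, Z)
  read 0, top Z: go to q, push YZ → (q, 000, YZ)
  ε-move, top Y: go to p, push ε → (p, 000, Z)
  read 0, top Z: go to q, push YZ → (q, 00, YZ)
  ε-move, top Y: go to p, push ε → (p, 00, Z)
  read 0, top Z: go to q, push YZ → (q, 0, YZ)
  ε-move, top Y: go to p, push ε → (p, 0, Z)
  read 0, top Z: go to q, push YZ → (q, ε, YZ)
  ε-move, top Y: go to p, push ε → (p, ε, Z)
All input consumed in state p with stack Z.

Z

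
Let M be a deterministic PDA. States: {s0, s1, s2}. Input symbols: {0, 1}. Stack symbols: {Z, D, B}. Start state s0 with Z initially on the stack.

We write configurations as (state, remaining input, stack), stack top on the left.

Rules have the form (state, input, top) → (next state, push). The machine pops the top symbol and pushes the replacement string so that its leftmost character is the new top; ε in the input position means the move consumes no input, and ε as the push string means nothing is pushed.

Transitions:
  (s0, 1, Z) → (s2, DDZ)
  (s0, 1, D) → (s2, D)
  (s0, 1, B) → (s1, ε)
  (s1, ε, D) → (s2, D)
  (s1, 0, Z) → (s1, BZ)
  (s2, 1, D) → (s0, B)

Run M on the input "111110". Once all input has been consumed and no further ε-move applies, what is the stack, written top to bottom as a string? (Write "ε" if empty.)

BZ

(s0, 111110, Z)
  read 1, top Z: go to s2, push DDZ → (s2, 11110, DDZ)
  read 1, top D: go to s0, push B → (s0, 1110, BDZ)
  read 1, top B: go to s1, push ε → (s1, 110, DZ)
  ε-move, top D: go to s2, push D → (s2, 110, DZ)
  read 1, top D: go to s0, push B → (s0, 10, BZ)
  read 1, top B: go to s1, push ε → (s1, 0, Z)
  read 0, top Z: go to s1, push BZ → (s1, ε, BZ)
All input consumed in state s1 with stack BZ.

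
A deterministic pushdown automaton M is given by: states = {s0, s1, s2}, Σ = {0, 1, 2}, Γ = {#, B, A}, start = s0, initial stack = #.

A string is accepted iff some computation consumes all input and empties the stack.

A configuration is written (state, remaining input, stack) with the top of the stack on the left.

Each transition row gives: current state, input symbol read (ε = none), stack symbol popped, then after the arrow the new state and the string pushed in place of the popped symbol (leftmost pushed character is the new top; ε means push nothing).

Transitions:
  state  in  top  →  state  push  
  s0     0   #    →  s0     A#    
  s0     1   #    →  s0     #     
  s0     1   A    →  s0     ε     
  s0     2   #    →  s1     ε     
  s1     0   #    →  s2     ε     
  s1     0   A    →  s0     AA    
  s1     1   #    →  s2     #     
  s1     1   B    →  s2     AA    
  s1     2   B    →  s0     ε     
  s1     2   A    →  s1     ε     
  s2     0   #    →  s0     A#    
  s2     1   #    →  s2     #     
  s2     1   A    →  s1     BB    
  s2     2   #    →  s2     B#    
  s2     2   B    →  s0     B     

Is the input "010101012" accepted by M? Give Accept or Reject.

(s0, 010101012, #) ⊢ (s0, 10101012, A#) ⊢ (s0, 0101012, #) ⊢ (s0, 101012, A#) ⊢ (s0, 01012, #) ⊢ (s0, 1012, A#) ⊢ (s0, 012, #) ⊢ (s0, 12, A#) ⊢ (s0, 2, #) ⊢ (s1, ε, ε)
All input consumed and the stack is empty.

Accept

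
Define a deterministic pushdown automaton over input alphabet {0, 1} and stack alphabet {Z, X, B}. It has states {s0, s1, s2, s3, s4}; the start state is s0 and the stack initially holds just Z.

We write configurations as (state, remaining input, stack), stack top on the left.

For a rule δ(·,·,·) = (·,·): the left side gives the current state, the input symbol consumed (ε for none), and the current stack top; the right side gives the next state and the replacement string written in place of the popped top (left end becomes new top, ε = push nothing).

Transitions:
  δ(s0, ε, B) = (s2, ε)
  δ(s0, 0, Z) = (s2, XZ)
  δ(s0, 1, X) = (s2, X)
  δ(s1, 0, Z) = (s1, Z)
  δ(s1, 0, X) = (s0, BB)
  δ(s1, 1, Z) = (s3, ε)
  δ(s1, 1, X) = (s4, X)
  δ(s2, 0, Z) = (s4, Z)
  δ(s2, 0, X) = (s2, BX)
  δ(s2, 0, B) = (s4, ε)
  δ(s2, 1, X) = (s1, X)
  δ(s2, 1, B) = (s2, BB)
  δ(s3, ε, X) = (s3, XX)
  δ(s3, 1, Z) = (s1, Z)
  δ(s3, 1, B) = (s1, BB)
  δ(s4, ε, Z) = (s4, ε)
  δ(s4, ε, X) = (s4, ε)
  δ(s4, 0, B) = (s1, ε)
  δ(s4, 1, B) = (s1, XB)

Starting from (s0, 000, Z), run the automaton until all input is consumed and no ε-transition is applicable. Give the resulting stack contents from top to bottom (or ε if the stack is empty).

(s0, 000, Z) ⊢ (s2, 00, XZ) ⊢ (s2, 0, BXZ) ⊢ (s4, ε, XZ) ⊢ (s4, ε, Z) ⊢ (s4, ε, ε)
All input consumed in state s4 with stack ε.

ε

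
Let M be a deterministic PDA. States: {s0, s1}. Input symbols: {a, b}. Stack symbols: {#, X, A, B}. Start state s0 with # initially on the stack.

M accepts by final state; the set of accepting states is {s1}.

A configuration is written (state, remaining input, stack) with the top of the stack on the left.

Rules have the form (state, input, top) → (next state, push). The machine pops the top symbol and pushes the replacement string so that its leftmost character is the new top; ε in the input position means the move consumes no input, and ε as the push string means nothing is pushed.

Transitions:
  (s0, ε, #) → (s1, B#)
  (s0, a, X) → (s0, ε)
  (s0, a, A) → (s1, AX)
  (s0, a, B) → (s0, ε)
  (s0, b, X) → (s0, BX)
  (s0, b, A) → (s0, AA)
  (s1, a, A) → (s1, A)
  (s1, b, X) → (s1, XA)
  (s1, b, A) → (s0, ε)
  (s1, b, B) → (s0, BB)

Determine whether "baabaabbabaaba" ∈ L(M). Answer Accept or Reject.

Reject

(s0, baabaabbabaaba, #)
  ε-move, top #: go to s1, push B# → (s1, baabaabbabaaba, B#)
  read b, top B: go to s0, push BB → (s0, aabaabbabaaba, BB#)
  read a, top B: go to s0, push ε → (s0, abaabbabaaba, B#)
  read a, top B: go to s0, push ε → (s0, baabbabaaba, #)
  ε-move, top #: go to s1, push B# → (s1, baabbabaaba, B#)
  read b, top B: go to s0, push BB → (s0, aabbabaaba, BB#)
  read a, top B: go to s0, push ε → (s0, abbabaaba, B#)
  read a, top B: go to s0, push ε → (s0, bbabaaba, #)
  ε-move, top #: go to s1, push B# → (s1, bbabaaba, B#)
  read b, top B: go to s0, push BB → (s0, babaaba, BB#)
No transition applies at (s0, babaaba, BB#); input not fully consumed.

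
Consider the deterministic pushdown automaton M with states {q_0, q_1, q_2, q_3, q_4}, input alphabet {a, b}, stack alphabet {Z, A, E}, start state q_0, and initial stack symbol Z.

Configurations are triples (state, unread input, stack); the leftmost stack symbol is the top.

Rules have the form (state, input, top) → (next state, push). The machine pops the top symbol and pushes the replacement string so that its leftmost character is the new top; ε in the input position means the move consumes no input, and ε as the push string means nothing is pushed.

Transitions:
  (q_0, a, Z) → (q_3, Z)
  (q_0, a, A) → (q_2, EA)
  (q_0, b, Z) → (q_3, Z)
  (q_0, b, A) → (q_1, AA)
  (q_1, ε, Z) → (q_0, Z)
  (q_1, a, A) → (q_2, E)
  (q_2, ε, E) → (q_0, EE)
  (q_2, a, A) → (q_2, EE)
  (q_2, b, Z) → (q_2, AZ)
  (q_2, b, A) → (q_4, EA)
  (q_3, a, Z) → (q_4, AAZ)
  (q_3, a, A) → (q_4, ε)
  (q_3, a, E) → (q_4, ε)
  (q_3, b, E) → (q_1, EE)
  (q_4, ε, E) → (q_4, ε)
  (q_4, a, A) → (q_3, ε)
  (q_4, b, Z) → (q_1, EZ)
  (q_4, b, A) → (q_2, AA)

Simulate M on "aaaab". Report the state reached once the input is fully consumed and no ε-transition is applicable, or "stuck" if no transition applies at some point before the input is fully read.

(q_0, aaaab, Z)
  read a, top Z: go to q_3, push Z → (q_3, aaab, Z)
  read a, top Z: go to q_4, push AAZ → (q_4, aab, AAZ)
  read a, top A: go to q_3, push ε → (q_3, ab, AZ)
  read a, top A: go to q_4, push ε → (q_4, b, Z)
  read b, top Z: go to q_1, push EZ → (q_1, ε, EZ)
All input consumed; M is in state q_1.

q_1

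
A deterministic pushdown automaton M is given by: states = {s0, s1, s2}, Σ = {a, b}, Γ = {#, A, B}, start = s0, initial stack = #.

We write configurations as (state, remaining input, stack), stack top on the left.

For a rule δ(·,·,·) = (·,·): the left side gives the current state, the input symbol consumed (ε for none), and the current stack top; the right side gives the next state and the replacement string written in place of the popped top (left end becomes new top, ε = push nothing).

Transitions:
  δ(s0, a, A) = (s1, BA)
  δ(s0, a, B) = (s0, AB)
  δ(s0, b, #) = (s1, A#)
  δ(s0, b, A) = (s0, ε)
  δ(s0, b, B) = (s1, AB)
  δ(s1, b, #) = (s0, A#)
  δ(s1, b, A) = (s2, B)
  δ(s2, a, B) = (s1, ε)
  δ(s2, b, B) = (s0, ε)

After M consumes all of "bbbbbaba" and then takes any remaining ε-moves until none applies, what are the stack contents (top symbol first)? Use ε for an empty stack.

BA#

(s0, bbbbbaba, #) ⊢ (s1, bbbbaba, A#) ⊢ (s2, bbbaba, B#) ⊢ (s0, bbaba, #) ⊢ (s1, baba, A#) ⊢ (s2, aba, B#) ⊢ (s1, ba, #) ⊢ (s0, a, A#) ⊢ (s1, ε, BA#)
All input consumed in state s1 with stack BA#.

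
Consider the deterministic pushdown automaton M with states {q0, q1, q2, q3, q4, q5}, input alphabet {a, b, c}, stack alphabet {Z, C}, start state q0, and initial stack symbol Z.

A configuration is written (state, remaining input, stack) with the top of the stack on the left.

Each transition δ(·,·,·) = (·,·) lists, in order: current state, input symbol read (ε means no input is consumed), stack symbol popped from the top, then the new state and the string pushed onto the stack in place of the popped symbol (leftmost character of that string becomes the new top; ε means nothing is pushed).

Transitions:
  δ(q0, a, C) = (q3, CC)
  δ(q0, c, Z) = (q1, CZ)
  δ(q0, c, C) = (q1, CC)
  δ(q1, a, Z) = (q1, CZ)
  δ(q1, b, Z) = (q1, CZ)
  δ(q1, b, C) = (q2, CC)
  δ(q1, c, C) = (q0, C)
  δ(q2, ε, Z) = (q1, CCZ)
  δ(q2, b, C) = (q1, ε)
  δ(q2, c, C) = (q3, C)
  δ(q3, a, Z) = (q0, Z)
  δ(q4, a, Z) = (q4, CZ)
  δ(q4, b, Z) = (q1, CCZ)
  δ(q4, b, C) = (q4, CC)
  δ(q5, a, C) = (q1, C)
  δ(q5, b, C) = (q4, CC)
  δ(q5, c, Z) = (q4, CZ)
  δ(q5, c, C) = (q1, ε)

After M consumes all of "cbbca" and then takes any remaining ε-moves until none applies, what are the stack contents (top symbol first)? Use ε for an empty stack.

(q0, cbbca, Z)
  read c, top Z: go to q1, push CZ → (q1, bbca, CZ)
  read b, top C: go to q2, push CC → (q2, bca, CCZ)
  read b, top C: go to q1, push ε → (q1, ca, CZ)
  read c, top C: go to q0, push C → (q0, a, CZ)
  read a, top C: go to q3, push CC → (q3, ε, CCZ)
All input consumed in state q3 with stack CCZ.

CCZ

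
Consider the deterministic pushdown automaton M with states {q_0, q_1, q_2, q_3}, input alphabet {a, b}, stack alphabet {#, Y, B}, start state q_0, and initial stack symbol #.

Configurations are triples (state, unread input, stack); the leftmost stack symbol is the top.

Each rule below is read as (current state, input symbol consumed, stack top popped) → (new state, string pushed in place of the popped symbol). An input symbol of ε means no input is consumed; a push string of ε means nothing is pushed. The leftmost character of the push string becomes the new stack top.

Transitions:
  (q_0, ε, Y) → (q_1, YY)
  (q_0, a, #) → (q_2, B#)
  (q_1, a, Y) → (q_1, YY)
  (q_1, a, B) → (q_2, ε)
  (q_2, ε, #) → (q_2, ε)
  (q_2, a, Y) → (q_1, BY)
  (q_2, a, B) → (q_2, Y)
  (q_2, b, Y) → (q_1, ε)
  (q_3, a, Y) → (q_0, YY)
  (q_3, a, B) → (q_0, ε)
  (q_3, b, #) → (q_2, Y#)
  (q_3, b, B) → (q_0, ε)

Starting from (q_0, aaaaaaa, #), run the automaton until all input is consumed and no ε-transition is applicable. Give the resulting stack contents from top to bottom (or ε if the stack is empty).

BY#

(q_0, aaaaaaa, #) ⊢ (q_2, aaaaaa, B#) ⊢ (q_2, aaaaa, Y#) ⊢ (q_1, aaaa, BY#) ⊢ (q_2, aaa, Y#) ⊢ (q_1, aa, BY#) ⊢ (q_2, a, Y#) ⊢ (q_1, ε, BY#)
All input consumed in state q_1 with stack BY#.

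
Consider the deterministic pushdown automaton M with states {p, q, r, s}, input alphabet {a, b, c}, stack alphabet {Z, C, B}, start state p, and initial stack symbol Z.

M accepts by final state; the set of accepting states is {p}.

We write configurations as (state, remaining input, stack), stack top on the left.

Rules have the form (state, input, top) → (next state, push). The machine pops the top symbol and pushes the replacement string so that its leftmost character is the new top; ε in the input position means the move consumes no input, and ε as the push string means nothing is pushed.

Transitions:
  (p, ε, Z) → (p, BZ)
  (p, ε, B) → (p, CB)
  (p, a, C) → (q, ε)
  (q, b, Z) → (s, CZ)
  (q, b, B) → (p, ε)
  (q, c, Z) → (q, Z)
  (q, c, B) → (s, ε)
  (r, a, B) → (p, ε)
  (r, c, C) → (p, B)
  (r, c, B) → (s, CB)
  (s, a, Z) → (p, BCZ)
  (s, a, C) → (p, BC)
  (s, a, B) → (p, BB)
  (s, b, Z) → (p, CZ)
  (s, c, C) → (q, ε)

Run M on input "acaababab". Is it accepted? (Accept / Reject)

(p, acaababab, Z)
  ε-move, top Z: go to p, push BZ → (p, acaababab, BZ)
  ε-move, top B: go to p, push CB → (p, acaababab, CBZ)
  read a, top C: go to q, push ε → (q, caababab, BZ)
  read c, top B: go to s, push ε → (s, aababab, Z)
  read a, top Z: go to p, push BCZ → (p, ababab, BCZ)
  ε-move, top B: go to p, push CB → (p, ababab, CBCZ)
  read a, top C: go to q, push ε → (q, babab, BCZ)
  read b, top B: go to p, push ε → (p, abab, CZ)
  read a, top C: go to q, push ε → (q, bab, Z)
  read b, top Z: go to s, push CZ → (s, ab, CZ)
  read a, top C: go to p, push BC → (p, b, BCZ)
  ε-move, top B: go to p, push CB → (p, b, CBCZ)
No transition applies at (p, b, CBCZ); input not fully consumed.

Reject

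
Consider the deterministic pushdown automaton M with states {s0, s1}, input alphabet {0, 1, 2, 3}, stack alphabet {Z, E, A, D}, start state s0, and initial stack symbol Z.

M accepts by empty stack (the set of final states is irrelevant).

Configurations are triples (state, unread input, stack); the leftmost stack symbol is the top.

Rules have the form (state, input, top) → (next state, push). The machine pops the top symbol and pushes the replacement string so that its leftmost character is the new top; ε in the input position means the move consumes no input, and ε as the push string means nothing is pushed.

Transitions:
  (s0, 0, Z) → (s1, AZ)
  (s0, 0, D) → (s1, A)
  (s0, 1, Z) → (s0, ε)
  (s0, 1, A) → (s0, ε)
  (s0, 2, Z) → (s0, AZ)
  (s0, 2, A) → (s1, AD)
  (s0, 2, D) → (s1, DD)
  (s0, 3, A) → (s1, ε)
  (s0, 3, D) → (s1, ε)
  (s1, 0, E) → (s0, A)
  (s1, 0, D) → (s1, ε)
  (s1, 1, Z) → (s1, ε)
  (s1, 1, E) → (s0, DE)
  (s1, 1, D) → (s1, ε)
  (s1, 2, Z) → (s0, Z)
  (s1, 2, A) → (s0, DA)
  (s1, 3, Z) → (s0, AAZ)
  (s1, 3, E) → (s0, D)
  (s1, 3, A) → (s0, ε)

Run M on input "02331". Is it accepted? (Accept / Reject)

Accept

(s0, 02331, Z) ⊢ (s1, 2331, AZ) ⊢ (s0, 331, DAZ) ⊢ (s1, 31, AZ) ⊢ (s0, 1, Z) ⊢ (s0, ε, ε)
All input consumed and the stack is empty.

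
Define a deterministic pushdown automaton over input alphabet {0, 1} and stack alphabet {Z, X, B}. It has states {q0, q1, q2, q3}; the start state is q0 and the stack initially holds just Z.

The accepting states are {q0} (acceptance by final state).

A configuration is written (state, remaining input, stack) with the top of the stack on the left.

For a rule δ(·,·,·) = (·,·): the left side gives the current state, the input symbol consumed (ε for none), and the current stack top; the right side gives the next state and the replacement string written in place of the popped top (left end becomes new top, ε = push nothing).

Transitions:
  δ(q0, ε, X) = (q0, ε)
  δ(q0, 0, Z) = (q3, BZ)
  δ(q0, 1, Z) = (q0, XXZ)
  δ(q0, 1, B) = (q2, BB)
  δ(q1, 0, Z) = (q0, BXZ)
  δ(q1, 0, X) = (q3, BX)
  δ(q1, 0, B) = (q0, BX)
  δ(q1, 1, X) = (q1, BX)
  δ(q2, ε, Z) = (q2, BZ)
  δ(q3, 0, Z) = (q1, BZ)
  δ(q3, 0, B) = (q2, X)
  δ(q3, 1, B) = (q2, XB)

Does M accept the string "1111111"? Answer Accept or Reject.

(q0, 1111111, Z)
  read 1, top Z: go to q0, push XXZ → (q0, 111111, XXZ)
  ε-move, top X: go to q0, push ε → (q0, 111111, XZ)
  ε-move, top X: go to q0, push ε → (q0, 111111, Z)
  read 1, top Z: go to q0, push XXZ → (q0, 11111, XXZ)
  ε-move, top X: go to q0, push ε → (q0, 11111, XZ)
  ε-move, top X: go to q0, push ε → (q0, 11111, Z)
  read 1, top Z: go to q0, push XXZ → (q0, 1111, XXZ)
  ε-move, top X: go to q0, push ε → (q0, 1111, XZ)
  ε-move, top X: go to q0, push ε → (q0, 1111, Z)
  read 1, top Z: go to q0, push XXZ → (q0, 111, XXZ)
  ε-move, top X: go to q0, push ε → (q0, 111, XZ)
  ε-move, top X: go to q0, push ε → (q0, 111, Z)
  read 1, top Z: go to q0, push XXZ → (q0, 11, XXZ)
  ε-move, top X: go to q0, push ε → (q0, 11, XZ)
  ε-move, top X: go to q0, push ε → (q0, 11, Z)
  read 1, top Z: go to q0, push XXZ → (q0, 1, XXZ)
  ε-move, top X: go to q0, push ε → (q0, 1, XZ)
  ε-move, top X: go to q0, push ε → (q0, 1, Z)
  read 1, top Z: go to q0, push XXZ → (q0, ε, XXZ)
All input consumed; state q0 ∈ F.

Accept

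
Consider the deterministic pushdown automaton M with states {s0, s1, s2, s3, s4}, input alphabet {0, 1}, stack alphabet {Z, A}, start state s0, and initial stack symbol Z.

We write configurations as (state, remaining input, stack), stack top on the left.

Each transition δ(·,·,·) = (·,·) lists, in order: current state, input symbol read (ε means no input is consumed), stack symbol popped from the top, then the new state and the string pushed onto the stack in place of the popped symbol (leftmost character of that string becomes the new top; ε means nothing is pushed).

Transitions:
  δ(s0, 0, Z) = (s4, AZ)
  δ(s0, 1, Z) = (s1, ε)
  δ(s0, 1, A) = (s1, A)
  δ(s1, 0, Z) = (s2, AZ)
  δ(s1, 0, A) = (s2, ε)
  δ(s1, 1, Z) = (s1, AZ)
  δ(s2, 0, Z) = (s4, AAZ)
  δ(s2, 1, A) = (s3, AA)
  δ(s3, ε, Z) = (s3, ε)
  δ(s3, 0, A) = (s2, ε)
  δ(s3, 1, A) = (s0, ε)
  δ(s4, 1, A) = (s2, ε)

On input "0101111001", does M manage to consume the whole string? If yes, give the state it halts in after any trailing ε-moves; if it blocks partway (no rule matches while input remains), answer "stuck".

(s0, 0101111001, Z) ⊢ (s4, 101111001, AZ) ⊢ (s2, 01111001, Z) ⊢ (s4, 1111001, AAZ) ⊢ (s2, 111001, AZ) ⊢ (s3, 11001, AAZ) ⊢ (s0, 1001, AZ) ⊢ (s1, 001, AZ) ⊢ (s2, 01, Z) ⊢ (s4, 1, AAZ) ⊢ (s2, ε, AZ)
All input consumed; M is in state s2.

s2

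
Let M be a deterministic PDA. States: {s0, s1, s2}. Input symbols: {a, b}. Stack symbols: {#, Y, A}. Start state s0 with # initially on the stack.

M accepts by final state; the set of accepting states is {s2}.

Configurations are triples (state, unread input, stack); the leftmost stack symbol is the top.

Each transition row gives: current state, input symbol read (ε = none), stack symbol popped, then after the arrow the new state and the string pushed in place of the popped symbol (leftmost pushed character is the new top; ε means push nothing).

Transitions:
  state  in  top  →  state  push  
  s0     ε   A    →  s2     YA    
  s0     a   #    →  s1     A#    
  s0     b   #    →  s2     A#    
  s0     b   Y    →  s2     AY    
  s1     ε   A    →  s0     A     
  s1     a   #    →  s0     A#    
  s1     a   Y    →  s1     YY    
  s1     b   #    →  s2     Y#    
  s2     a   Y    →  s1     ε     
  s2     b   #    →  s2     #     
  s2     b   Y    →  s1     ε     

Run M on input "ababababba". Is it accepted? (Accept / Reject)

(s0, ababababba, #) ⊢ (s1, babababba, A#) ⊢ (s0, babababba, A#) ⊢ (s2, babababba, YA#) ⊢ (s1, abababba, A#) ⊢ (s0, abababba, A#) ⊢ (s2, abababba, YA#) ⊢ (s1, bababba, A#) ⊢ (s0, bababba, A#) ⊢ (s2, bababba, YA#) ⊢ (s1, ababba, A#) ⊢ (s0, ababba, A#) ⊢ (s2, ababba, YA#) ⊢ (s1, babba, A#) ⊢ (s0, babba, A#) ⊢ (s2, babba, YA#) ⊢ (s1, abba, A#) ⊢ (s0, abba, A#) ⊢ (s2, abba, YA#) ⊢ (s1, bba, A#) ⊢ (s0, bba, A#) ⊢ (s2, bba, YA#) ⊢ (s1, ba, A#) ⊢ (s0, ba, A#) ⊢ (s2, ba, YA#) ⊢ (s1, a, A#) ⊢ (s0, a, A#) ⊢ (s2, a, YA#) ⊢ (s1, ε, A#) ⊢ (s0, ε, A#) ⊢ (s2, ε, YA#)
All input consumed; state s2 ∈ F.

Accept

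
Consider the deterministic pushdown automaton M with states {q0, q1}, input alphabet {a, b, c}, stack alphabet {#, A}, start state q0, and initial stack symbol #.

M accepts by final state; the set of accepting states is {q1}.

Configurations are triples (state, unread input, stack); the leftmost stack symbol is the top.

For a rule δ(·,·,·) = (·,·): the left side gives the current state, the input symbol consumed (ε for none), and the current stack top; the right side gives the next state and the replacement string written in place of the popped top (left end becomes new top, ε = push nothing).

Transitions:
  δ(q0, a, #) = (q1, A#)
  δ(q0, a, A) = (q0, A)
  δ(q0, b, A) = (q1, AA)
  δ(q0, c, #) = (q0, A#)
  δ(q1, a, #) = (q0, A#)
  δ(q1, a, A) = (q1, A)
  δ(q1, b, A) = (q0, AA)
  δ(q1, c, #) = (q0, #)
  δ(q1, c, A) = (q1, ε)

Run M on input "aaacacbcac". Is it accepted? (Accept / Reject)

(q0, aaacacbcac, #) ⊢ (q1, aacacbcac, A#) ⊢ (q1, acacbcac, A#) ⊢ (q1, cacbcac, A#) ⊢ (q1, acbcac, #) ⊢ (q0, cbcac, A#)
No transition applies at (q0, cbcac, A#); input not fully consumed.

Reject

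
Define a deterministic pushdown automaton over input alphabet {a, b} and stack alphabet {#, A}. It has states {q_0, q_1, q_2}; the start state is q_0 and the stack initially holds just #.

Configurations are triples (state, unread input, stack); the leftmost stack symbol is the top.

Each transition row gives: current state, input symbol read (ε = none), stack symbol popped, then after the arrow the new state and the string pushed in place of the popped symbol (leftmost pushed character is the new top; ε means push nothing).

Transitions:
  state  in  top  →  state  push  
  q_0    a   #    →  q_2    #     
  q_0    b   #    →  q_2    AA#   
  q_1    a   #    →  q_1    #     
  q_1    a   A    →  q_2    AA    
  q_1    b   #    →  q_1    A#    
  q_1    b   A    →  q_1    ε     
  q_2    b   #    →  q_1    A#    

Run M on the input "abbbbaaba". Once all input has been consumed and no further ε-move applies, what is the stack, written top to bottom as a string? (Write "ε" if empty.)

AA#

(q_0, abbbbaaba, #) ⊢ (q_2, bbbbaaba, #) ⊢ (q_1, bbbaaba, A#) ⊢ (q_1, bbaaba, #) ⊢ (q_1, baaba, A#) ⊢ (q_1, aaba, #) ⊢ (q_1, aba, #) ⊢ (q_1, ba, #) ⊢ (q_1, a, A#) ⊢ (q_2, ε, AA#)
All input consumed in state q_2 with stack AA#.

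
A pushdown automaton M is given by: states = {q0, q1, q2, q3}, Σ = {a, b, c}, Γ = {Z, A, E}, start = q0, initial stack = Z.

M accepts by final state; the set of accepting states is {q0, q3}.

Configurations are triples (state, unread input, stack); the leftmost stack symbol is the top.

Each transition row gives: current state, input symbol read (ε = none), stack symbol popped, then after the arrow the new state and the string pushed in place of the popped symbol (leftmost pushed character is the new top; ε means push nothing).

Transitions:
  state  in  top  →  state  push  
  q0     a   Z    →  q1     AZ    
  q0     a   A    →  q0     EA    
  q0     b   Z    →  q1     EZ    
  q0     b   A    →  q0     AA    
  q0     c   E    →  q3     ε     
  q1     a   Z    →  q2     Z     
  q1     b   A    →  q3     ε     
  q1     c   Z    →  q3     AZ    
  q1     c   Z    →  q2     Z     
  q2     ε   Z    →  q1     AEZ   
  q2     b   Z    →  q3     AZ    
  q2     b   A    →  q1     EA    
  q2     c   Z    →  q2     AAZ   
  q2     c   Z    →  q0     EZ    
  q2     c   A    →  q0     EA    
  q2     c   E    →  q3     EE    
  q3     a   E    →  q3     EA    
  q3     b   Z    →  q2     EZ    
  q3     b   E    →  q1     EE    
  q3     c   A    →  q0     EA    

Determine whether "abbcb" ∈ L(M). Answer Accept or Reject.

Reject

No computation consumes all input and reaches a final state.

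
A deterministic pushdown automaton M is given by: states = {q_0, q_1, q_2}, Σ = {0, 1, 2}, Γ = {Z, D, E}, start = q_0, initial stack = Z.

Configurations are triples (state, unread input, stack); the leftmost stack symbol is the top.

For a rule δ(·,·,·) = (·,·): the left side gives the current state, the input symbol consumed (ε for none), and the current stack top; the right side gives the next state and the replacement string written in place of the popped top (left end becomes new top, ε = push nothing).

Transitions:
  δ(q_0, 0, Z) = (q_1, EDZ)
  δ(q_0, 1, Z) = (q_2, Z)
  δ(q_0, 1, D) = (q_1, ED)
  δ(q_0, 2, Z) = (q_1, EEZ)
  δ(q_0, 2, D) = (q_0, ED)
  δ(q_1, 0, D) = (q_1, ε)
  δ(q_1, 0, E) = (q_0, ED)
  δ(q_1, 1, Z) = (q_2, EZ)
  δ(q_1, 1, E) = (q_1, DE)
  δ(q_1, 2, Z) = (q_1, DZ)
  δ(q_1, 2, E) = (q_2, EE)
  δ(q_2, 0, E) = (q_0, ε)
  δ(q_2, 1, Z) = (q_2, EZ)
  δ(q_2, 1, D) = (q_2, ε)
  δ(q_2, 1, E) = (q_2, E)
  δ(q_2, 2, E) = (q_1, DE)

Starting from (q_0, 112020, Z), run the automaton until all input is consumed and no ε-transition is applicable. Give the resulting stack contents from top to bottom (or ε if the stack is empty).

EZ

(q_0, 112020, Z)
  read 1, top Z: go to q_2, push Z → (q_2, 12020, Z)
  read 1, top Z: go to q_2, push EZ → (q_2, 2020, EZ)
  read 2, top E: go to q_1, push DE → (q_1, 020, DEZ)
  read 0, top D: go to q_1, push ε → (q_1, 20, EZ)
  read 2, top E: go to q_2, push EE → (q_2, 0, EEZ)
  read 0, top E: go to q_0, push ε → (q_0, ε, EZ)
All input consumed in state q_0 with stack EZ.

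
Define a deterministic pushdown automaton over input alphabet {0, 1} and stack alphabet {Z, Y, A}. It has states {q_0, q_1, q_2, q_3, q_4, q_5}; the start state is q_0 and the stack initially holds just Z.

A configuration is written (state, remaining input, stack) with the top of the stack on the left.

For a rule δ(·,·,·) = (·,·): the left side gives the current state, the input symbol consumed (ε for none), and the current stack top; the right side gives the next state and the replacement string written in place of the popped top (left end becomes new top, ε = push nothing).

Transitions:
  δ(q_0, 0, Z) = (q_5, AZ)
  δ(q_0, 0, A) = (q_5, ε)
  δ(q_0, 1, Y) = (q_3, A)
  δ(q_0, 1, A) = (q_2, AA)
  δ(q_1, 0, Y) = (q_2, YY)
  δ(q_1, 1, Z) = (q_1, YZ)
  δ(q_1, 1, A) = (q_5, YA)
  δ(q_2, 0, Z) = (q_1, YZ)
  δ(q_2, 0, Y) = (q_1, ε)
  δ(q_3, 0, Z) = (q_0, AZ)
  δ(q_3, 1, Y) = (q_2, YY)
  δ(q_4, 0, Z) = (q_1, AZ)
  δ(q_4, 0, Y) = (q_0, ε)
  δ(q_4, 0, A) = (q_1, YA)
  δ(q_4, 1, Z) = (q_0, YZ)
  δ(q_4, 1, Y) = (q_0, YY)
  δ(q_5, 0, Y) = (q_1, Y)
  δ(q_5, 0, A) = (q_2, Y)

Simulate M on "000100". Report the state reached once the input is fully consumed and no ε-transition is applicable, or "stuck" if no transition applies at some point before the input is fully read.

(q_0, 000100, Z) ⊢ (q_5, 00100, AZ) ⊢ (q_2, 0100, YZ) ⊢ (q_1, 100, Z) ⊢ (q_1, 00, YZ) ⊢ (q_2, 0, YYZ) ⊢ (q_1, ε, YZ)
All input consumed; M is in state q_1.

q_1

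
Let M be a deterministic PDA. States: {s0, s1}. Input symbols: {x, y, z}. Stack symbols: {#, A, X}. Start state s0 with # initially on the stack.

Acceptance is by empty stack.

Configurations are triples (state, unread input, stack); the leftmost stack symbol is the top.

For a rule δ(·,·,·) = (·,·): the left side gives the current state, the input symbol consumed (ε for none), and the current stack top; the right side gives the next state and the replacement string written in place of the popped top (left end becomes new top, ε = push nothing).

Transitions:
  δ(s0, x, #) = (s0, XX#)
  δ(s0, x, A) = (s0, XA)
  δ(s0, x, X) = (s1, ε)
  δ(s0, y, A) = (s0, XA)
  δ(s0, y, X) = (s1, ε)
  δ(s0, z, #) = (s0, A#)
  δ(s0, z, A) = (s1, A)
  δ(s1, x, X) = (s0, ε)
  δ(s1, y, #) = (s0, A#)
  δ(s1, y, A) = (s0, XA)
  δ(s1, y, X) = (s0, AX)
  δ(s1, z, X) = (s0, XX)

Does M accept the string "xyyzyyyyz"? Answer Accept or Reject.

Reject

(s0, xyyzyyyyz, #)
  read x, top #: go to s0, push XX# → (s0, yyzyyyyz, XX#)
  read y, top X: go to s1, push ε → (s1, yzyyyyz, X#)
  read y, top X: go to s0, push AX → (s0, zyyyyz, AX#)
  read z, top A: go to s1, push A → (s1, yyyyz, AX#)
  read y, top A: go to s0, push XA → (s0, yyyz, XAX#)
  read y, top X: go to s1, push ε → (s1, yyz, AX#)
  read y, top A: go to s0, push XA → (s0, yz, XAX#)
  read y, top X: go to s1, push ε → (s1, z, AX#)
No transition applies at (s1, z, AX#); input not fully consumed.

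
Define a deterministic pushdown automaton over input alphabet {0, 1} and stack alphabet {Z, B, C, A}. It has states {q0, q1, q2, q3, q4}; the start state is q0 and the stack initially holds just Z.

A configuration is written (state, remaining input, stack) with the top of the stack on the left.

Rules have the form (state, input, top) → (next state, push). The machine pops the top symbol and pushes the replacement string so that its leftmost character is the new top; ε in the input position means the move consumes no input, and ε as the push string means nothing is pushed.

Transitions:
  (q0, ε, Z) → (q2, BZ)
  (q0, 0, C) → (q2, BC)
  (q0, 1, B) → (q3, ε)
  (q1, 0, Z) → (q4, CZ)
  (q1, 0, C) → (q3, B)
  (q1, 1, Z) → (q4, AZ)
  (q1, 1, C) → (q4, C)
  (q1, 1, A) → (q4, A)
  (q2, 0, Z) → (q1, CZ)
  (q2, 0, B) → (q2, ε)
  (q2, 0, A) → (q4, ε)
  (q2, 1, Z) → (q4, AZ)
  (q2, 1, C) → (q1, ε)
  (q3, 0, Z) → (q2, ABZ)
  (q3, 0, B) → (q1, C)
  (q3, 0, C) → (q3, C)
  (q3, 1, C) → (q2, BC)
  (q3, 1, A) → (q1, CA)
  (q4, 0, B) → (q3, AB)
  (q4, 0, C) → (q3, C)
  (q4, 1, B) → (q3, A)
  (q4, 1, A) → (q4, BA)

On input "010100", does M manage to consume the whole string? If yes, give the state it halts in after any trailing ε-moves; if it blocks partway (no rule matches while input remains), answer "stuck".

stuck

(q0, 010100, Z) ⊢ (q2, 010100, BZ) ⊢ (q2, 10100, Z) ⊢ (q4, 0100, AZ)
No transition for (q4, 0, top A); M blocks with input 0100 remaining.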